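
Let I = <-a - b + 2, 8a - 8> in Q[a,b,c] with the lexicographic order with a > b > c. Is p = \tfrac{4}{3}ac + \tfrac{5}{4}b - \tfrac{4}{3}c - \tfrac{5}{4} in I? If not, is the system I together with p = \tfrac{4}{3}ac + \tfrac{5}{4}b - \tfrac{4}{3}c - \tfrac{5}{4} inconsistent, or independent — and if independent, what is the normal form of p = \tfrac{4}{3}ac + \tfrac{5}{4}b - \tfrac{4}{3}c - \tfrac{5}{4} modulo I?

First compute the reduced Gröbner basis of I by Buchberger's algorithm.
f_1 = -a - b + 2, LT = a.
f_2 = 8a - 8, LT = a.

S(f_1,f_2): lcm = a. S = b - 1.
  leading term b: no divisor's leading term divides it; move b to the remainder.
  leading term 1: no divisor's leading term divides it; move -1 to the remainder.
  remainder b - 1 ≠ 0; add h_3 = b - 1 to the basis.

The other S-polynomials (S(f_1,h_3), S(f_2,h_3)) all reduce to 0 modulo the current basis, so we have a Gröbner basis.
Inter-reduce: drop elements whose leading term is divisible by another's, tail-reduce, and make monic.
Reduced Gröbner basis: {a - 1, b - 1}.
Label its elements g_1 = a - 1, g_2 = b - 1.

Reduce p = \tfrac{4}{3}ac + \tfrac{5}{4}b - \tfrac{4}{3}c - \tfrac{5}{4} modulo G:
  leading term ac: subtract (\tfrac{4}{3}c)·g_1 from \tfrac{4}{3}ac + \tfrac{5}{4}b - \tfrac{4}{3}c - \tfrac{5}{4} → \tfrac{5}{4}b - \tfrac{5}{4}
  leading term b: subtract (\tfrac{5}{4})·g_2 from \tfrac{5}{4}b - \tfrac{5}{4} → 0
  normal form = 0.
Since the normal form is 0, p ∈ I.

\tfrac{4}{3}ac + \tfrac{5}{4}b - \tfrac{4}{3}c - \tfrac{5}{4} lies in I (it reduces to 0).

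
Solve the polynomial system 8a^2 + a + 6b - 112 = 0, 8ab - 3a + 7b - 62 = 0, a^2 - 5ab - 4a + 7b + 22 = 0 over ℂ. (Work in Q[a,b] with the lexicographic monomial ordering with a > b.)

{(-4, -2)}

Compute a lex Gröbner basis by Buchberger's algorithm.
f_1 = 8a^2 + a + 6b - 112, LT = a^2.
f_2 = 8ab - 3a + 7b - 62, LT = ab.
f_3 = a^2 - 5ab - 4a + 7b + 22, LT = a^2.

S(f_1,f_2): lcm = a^2b. S = 3/8a^2 - 3/4ab + 31/4a + 3/4b^2 - 14b.
  leading term a^2: subtract (3/64)·f_1 from 3/8a^2 - 3/4ab + 31/4a + 3/4b^2 - 14b → -3/4ab + 493/64a + 3/4b^2 - 457/32b + 21/4
  leading term ab: subtract (-3/32)·f_2 from -3/4ab + 493/64a + 3/4b^2 - 457/32b + 21/4 → 475/64a + 3/4b^2 - 109/8b - 9/16
  leading term a: no divisor's leading term divides it; move 475/64a to the remainder.
  leading term b^2: no divisor's leading term divides it; move 3/4b^2 to the remainder.
  leading term b: no divisor's leading term divides it; move -109/8b to the remainder.
  leading term 1: no divisor's leading term divides it; move -9/16 to the remainder.
  remainder 475/64a + 3/4b^2 - 109/8b - 9/16 ≠ 0; add h_4 = 475/64a + 3/4b^2 - 109/8b - 9/16 to the basis.

S(f_1,f_3): lcm = a^2. S = 5ab + 33/8a - 25/4b - 36.
  leading term ab: subtract (5/8)·f_2 from 5ab + 33/8a - 25/4b - 36 → 6a - 85/8b + 11/4
  leading term a: subtract (384/475)·h_4 from 6a - 85/8b + 11/4 → -288/475b^2 + 1481/3800b + 6089/1900
  leading term b^2: no divisor's leading term divides it; move -288/475b^2 to the remainder.
  leading term b: no divisor's leading term divides it; move 1481/3800b to the remainder.
  leading term 1: no divisor's leading term divides it; move 6089/1900 to the remainder.
  remainder -288/475b^2 + 1481/3800b + 6089/1900 ≠ 0; add h_5 = -288/475b^2 + 1481/3800b + 6089/1900 to the basis.

S(f_2,f_3): lcm = a^2b. S = -3/8a^2 + 5ab^2 + 39/8ab - 31/4a - 7b^2 - 22b.
  leading term a^2: subtract (-3/64)·f_1 from -3/8a^2 + 5ab^2 + 39/8ab - 31/4a - 7b^2 - 22b → 5ab^2 + 39/8ab - 493/64a - 7b^2 - 695/32b - 21/4
  leading term ab^2: subtract (5/8b)·f_2 from 5ab^2 + 39/8ab - 493/64a - 7b^2 - 695/32b - 21/4 → 27/4ab - 493/64a - 91/8b^2 + 545/32b - 21/4
  leading term ab: subtract (27/32)·f_2 from 27/4ab - 493/64a - 91/8b^2 + 545/32b - 21/4 → -331/64a - 91/8b^2 + 89/8b + 753/16
  leading term a: subtract (-331/475)·h_4 from -331/64a - 91/8b^2 + 89/8b + 753/16 → -41239/3800b^2 + 1549/950b + 44337/950
  leading term b^2: subtract (41239/2304)·h_5 from -41239/3800b^2 + 1549/950b + 44337/950 → -98525/18432b - 98525/9216
  leading term b: no divisor's leading term divides it; move -98525/18432b to the remainder.
  leading term 1: no divisor's leading term divides it; move -98525/9216 to the remainder.
  remainder -98525/18432b - 98525/9216 ≠ 0; add h_6 = -98525/18432b - 98525/9216 to the basis.

The other S-polynomials (S(f_1,h_4), S(f_2,h_4), S(f_3,h_4), S(f_1,h_5), S(f_2,h_5), S(f_3,h_5), S(h_4,h_5), S(f_1,h_6), S(f_2,h_6), S(f_3,h_6), S(h_4,h_6), S(h_5,h_6)) all reduce to 0 modulo the current basis, so we have a Gröbner basis.
Inter-reduce: drop elements whose leading term is divisible by another's, tail-reduce, and make monic.
Reduced Gröbner basis: {a + 4, b + 2}.

The lex basis is triangular: the last element involves only b. Solving b + 2 = 0 gives b ∈ {-2}; substituting each value into the earlier elements determines the remaining variables.
  b = -2: the earlier basis element becomes a + 4 = 0, giving a = -4 — point (-4, -2).
Check: every point annihilates each of the original generators.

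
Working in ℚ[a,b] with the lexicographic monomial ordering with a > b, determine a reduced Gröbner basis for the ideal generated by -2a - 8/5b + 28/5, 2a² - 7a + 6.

f_1 = -2a - 8/5b + 28/5, LT = a.
f_2 = 2a² - 7a + 6, LT = a².

S(f_1,f_2): lcm = a². S = ⅘ab + 7/10a - 3.
  leading term ab: subtract (-⅖b)·f_1 from ⅘ab + 7/10a - 3 → 7/10a - 16/25b² + 56/25b - 3
  leading term a: subtract (-7/20)·f_1 from 7/10a - 16/25b² + 56/25b - 3 → -16/25b² + 42/25b - 26/25
  leading term b²: no divisor's leading term divides it; move -16/25b² to the remainder.
  leading term b: no divisor's leading term divides it; move 42/25b to the remainder.
  leading term 1: no divisor's leading term divides it; move -26/25 to the remainder.
  remainder -16/25b² + 42/25b - 26/25 ≠ 0; add g_3 = -16/25b² + 42/25b - 26/25 to the basis.

The other S-polynomials (S(f_1,g_3), S(f_2,g_3)) all reduce to 0 modulo the current basis, so we have a Gröbner basis.
Inter-reduce: drop elements whose leading term is divisible by another's, tail-reduce, and make monic.

G = {a + ⅘b - 14/5, b² - 21/8b + 13/8}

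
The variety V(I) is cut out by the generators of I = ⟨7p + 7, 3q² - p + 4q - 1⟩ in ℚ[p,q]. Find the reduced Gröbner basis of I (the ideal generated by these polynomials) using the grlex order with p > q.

G = {q² + 4/3q, p + 1}

f_1 = 7p + 7, LT = p.
f_2 = 3q² - p + 4q - 1, LT = q².

S(f_1,f_2): leading monomials are coprime, so the S-polynomial reduces to 0 (Buchberger's first criterion).
Every S-polynomial of the final basis reduces to 0, so we have a Gröbner basis.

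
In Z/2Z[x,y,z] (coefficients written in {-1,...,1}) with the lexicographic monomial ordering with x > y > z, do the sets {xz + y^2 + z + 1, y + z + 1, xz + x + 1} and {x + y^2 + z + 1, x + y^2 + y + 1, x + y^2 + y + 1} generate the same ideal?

For a fixed monomial order, each ideal has a unique reduced Gröbner basis; comparing bases decides equality.
Buchberger on the first generating set:
f_1 = xz + y^2 + z + 1, LT = xz.
f_2 = y + z + 1, LT = y.
f_3 = xz + x + 1, LT = xz.

S(f_1,f_3): lcm = xz. S = x + y^2 + z.
  leading term x: no divisor's leading term divides it; move x to the remainder.
  leading term y^2: subtract (y)·f_2 from y^2 + z → yz + y + z
  leading term yz: subtract (z)·f_2 from yz + y + z → y + z^2
  leading term y: subtract (1)·f_2 from y + z^2 → z^2 + z + 1
  leading term z^2: no divisor's leading term divides it; move z^2 to the remainder.
  leading term z: no divisor's leading term divides it; move z to the remainder.
  leading term 1: no divisor's leading term divides it; move 1 to the remainder.
  remainder x + z^2 + z + 1 ≠ 0; add g_4 = x + z^2 + z + 1 to the basis.

S(f_1,g_4): lcm = xz. S = y^2 + z^3 + z^2 + 1.
  leading term y^2: subtract (y)·f_2 from y^2 + z^3 + z^2 + 1 → yz + y + z^3 + z^2 + 1
  leading term yz: subtract (z)·f_2 from yz + y + z^3 + z^2 + 1 → y + z^3 + z + 1
  leading term y: subtract (1)·f_2 from y + z^3 + z + 1 → z^3
  leading term z^3: no divisor's leading term divides it; move z^3 to the remainder.
  remainder z^3 ≠ 0; add g_5 = z^3 to the basis.

The other S-polynomials (S(f_1,f_2), S(f_2,f_3), S(f_2,g_4), S(f_3,g_4), S(f_1,g_5), S(f_2,g_5), S(f_3,g_5), S(g_4,g_5)) all reduce to 0 modulo the current basis, so we have a Gröbner basis.
Inter-reduce: drop elements whose leading term is divisible by another's, tail-reduce, and make monic.
Reduced Gröbner basis: {x + z^2 + z + 1, y + z + 1, z^3}.

Buchberger on the second generating set:
h_1 = x + y^2 + z + 1, LT = x.
h_2 = x + y^2 + y + 1, LT = x.
h_3 = x + y^2 + y + 1, LT = x.

S(h_1,h_2): lcm = x. S = y + z.
  leading term y: no divisor's leading term divides it; move y to the remainder.
  leading term z: no divisor's leading term divides it; move z to the remainder.
  remainder y + z ≠ 0; add k_4 = y + z to the basis.

The other S-polynomials (S(h_1,h_3), S(h_2,h_3), S(h_1,k_4), S(h_2,k_4), S(h_3,k_4)) all reduce to 0 modulo the current basis, so we have a Gröbner basis.
Inter-reduce: drop elements whose leading term is divisible by another's, tail-reduce, and make monic.
Reduced Gröbner basis: {x + z^2 + z + 1, y + z}.

The bases are distinct; the ideals are different.
The choice of monomial ordering does not affect the verdict — as long as both bases are computed under the same ordering, their equality decides ideal equality.

No, the ideals differ.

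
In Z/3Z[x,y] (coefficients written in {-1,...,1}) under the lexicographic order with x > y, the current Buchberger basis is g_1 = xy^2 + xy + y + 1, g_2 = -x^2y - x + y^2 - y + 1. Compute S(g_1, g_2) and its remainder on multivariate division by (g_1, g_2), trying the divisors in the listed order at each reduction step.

S(g_1, g_2) = x^2y + x + y^3 - y^2 + y; remainder on division = y^3 + 1.

lcm(LM(g_1), LM(g_2)) = x^2y^2.
S = (lcm/LT(g_1))·g_1 − (lcm/LT(g_2))·g_2 = x^2y + x + y^3 - y^2 + y.
Reduce S modulo (g_1, g_2) in that order:
  leading term x^2y: subtract (-1)·g_2 from x^2y + x + y^3 - y^2 + y → y^3 + 1
  leading term y^3: no divisor's leading term divides it; move y^3 to the remainder.
  leading term 1: no divisor's leading term divides it; move 1 to the remainder.
The remainder y^3 + 1 is nonzero, so it would be added as the next basis element.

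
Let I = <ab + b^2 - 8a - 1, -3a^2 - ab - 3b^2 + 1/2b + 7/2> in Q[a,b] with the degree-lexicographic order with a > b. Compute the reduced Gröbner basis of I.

f_1 = ab + b^2 - 8a - 1, LT = ab.
f_2 = -3a^2 - ab - 3b^2 + 1/2b + 7/2, LT = a^2.

S(f_1,f_2): lcm = a^2b. S = 2/3ab^2 - b^3 - 8a^2 + 1/6b^2 - a + 7/6b.
  leading term ab^2: subtract (2/3b)·f_1 from 2/3ab^2 - b^3 - 8a^2 + 1/6b^2 - a + 7/6b → -5/3b^3 - 8a^2 + 16/3ab + 1/6b^2 - a + 11/6b
  leading term b^3: no divisor's leading term divides it; move -5/3b^3 to the remainder.
  leading term a^2: subtract (8/3)·f_2 from -8a^2 + 16/3ab + 1/6b^2 - a + 11/6b → 8ab + 49/6b^2 - a + 1/2b - 28/3
  leading term ab: subtract (8)·f_1 from 8ab + 49/6b^2 - a + 1/2b - 28/3 → 1/6b^2 + 63a + 1/2b - 4/3
  leading term b^2: no divisor's leading term divides it; move 1/6b^2 to the remainder.
  leading term a: no divisor's leading term divides it; move 63a to the remainder.
  leading term b: no divisor's leading term divides it; move 1/2b to the remainder.
  leading term 1: no divisor's leading term divides it; move -4/3 to the remainder.
  remainder -5/3b^3 + 1/6b^2 + 63a + 1/2b - 4/3 ≠ 0; add g_3 = -5/3b^3 + 1/6b^2 + 63a + 1/2b - 4/3 to the basis.

The other S-polynomials (S(f_1,g_3), S(f_2,g_3)) all reduce to 0 modulo the current basis, so we have a Gröbner basis.

G = {b^3 - 1/10b^2 - 189/5a - 3/10b + 4/5, a^2 + 2/3b^2 + 8/3a - 1/6b - 5/6, ab + b^2 - 8a - 1}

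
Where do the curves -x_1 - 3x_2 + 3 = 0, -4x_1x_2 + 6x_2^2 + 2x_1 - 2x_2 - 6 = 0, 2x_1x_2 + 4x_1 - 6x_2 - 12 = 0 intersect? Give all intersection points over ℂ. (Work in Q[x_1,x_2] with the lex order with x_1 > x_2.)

{(3, 0)}

Compute a lex Gröbner basis by Buchberger's algorithm.
f_1 = -x_1 - 3x_2 + 3, LT = x_1.
f_2 = -4x_1x_2 + 2x_1 + 6x_2^2 - 2x_2 - 6, LT = x_1x_2.
f_3 = 2x_1x_2 + 4x_1 - 6x_2 - 12, LT = x_1x_2.

S(f_1,f_2): lcm = x_1x_2. S = 1/2x_1 + 9/2x_2^2 - 7/2x_2 - 3/2.
  leading term x_1: subtract (-1/2)·f_1 from 1/2x_1 + 9/2x_2^2 - 7/2x_2 - 3/2 → 9/2x_2^2 - 5x_2
  leading term x_2^2: no divisor's leading term divides it; move 9/2x_2^2 to the remainder.
  leading term x_2: no divisor's leading term divides it; move -5x_2 to the remainder.
  remainder 9/2x_2^2 - 5x_2 ≠ 0; add h_4 = 9/2x_2^2 - 5x_2 to the basis.

S(f_1,f_3): lcm = x_1x_2. S = -2x_1 + 3x_2^2 + 6.
  leading term x_1: subtract (2)·f_1 from -2x_1 + 3x_2^2 + 6 → 3x_2^2 + 6x_2
  leading term x_2^2: subtract (2/3)·h_4 from 3x_2^2 + 6x_2 → 28/3x_2
  leading term x_2: no divisor's leading term divides it; move 28/3x_2 to the remainder.
  remainder 28/3x_2 ≠ 0; add h_5 = 28/3x_2 to the basis.

The other S-polynomials (S(f_2,f_3), S(f_1,h_4), S(f_2,h_4), S(f_3,h_4), S(f_1,h_5), S(f_2,h_5), S(f_3,h_5), S(h_4,h_5)) all reduce to 0 modulo the current basis, so we have a Gröbner basis.
Inter-reduce: drop elements whose leading term is divisible by another's, tail-reduce, and make monic.
Reduced Gröbner basis: {x_1 - 3, x_2}.

Elimination: the polynomial x_2 lies in the elimination ideal for x_2, so x_2 ∈ {0}. For each such x_2, the remaining basis elements (now univariate) give the rest of the solution.
  x_2 = 0: the earlier basis element becomes x_1 - 3 = 0, giving x_1 = 3 — point (3, 0).
Zero-dimensionality of the ideal guarantees finitely many solutions over ℂ.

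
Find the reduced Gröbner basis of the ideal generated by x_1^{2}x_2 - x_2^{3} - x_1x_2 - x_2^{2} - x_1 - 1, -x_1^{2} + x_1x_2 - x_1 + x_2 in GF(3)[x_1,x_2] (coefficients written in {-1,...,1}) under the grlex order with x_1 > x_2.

G = {x_1x_2^{2} - x_1x_2 + x_2^{2} - x_1 - x_2 - 1, x_2^{3} + x_1x_2 + x_2^{2} - x_2, x_1^{2} - x_1x_2 + x_1 - x_2}

f_1 = x_1^{2}x_2 - x_2^{3} - x_1x_2 - x_2^{2} - x_1 - 1, LT = x_1^{2}x_2.
f_2 = -x_1^{2} + x_1x_2 - x_1 + x_2, LT = x_1^{2}.

S(f_1,f_2): lcm = x_1^{2}x_2. S = x_1x_2^{2} - x_2^{3} + x_1x_2 - x_1 - 1.
  reduce S modulo (f_1, f_2):
  remainder x_1x_2^{2} - x_2^{3} + x_1x_2 - x_1 - 1 ≠ 0; add g_3 = x_1x_2^{2} - x_2^{3} + x_1x_2 - x_1 - 1 to the basis.

S(f_1,g_3): lcm = x_1^{2}x_2^{2}. S = x_1x_2^{3} - x_2^{4} - x_1^{2}x_2 - x_1x_2^{2} - x_2^{3} + x_1^{2} - x_1x_2 + x_1 - x_2.
  reduce S modulo (f_1, f_2, g_3):
  remainder -x_2^{3} - x_1x_2 - x_2^{2} + x_2 ≠ 0; add g_4 = -x_2^{3} - x_1x_2 - x_2^{2} + x_2 to the basis.

The other S-polynomials (S(f_2,g_3), S(f_1,g_4), S(f_2,g_4), S(g_3,g_4)) all reduce to 0 modulo the current basis, so we have a Gröbner basis.
Inter-reduce: drop elements whose leading term is divisible by another's, tail-reduce, and make monic.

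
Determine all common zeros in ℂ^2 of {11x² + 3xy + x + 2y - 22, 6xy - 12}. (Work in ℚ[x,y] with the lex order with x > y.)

{(1, 2), (-4*sqrt(5)/11 - 6/11, 3 - 2*sqrt(5)), (-6/11 + 4*sqrt(5)/11, 3 + 2*sqrt(5))}

Compute a lex Gröbner basis by Buchberger's algorithm.
f_1 = 11x² + 3xy + x + 2y - 22, LT = x².
f_2 = 6xy - 12, LT = xy.

S(f_1,f_2): lcm = x²y. S = 3/11xy² + 1/11xy + 2x + 2/11y² - 2y.
  leading term xy²: subtract (1/22y)·f_2 from 3/11xy² + 1/11xy + 2x + 2/11y² - 2y → 1/11xy + 2x + 2/11y² - 16/11y
  leading term xy: subtract (1/66)·f_2 from 1/11xy + 2x + 2/11y² - 16/11y → 2x + 2/11y² - 16/11y + 2/11
  leading term x: no divisor's leading term divides it; move 2x to the remainder.
  leading term y²: no divisor's leading term divides it; move 2/11y² to the remainder.
  leading term y: no divisor's leading term divides it; move -16/11y to the remainder.
  leading term 1: no divisor's leading term divides it; move 2/11 to the remainder.
  remainder 2x + 2/11y² - 16/11y + 2/11 ≠ 0; add h_3 = 2x + 2/11y² - 16/11y + 2/11 to the basis.

S(f_2,h_3): lcm = xy. S = -1/11y³ + 8/11y² - 1/11y - 2.
  leading term y³: no divisor's leading term divides it; move -1/11y³ to the remainder.
  leading term y²: no divisor's leading term divides it; move 8/11y² to the remainder.
  leading term y: no divisor's leading term divides it; move -1/11y to the remainder.
  leading term 1: no divisor's leading term divides it; move -2 to the remainder.
  remainder -1/11y³ + 8/11y² - 1/11y - 2 ≠ 0; add h_4 = -1/11y³ + 8/11y² - 1/11y - 2 to the basis.

The other S-polynomials (S(f_1,h_3), S(f_1,h_4), S(f_2,h_4), S(h_3,h_4)) all reduce to 0 modulo the current basis, so we have a Gröbner basis.
Inter-reduce: drop elements whose leading term is divisible by another's, tail-reduce, and make monic.
Reduced Gröbner basis: {x + 1/11y² - 8/11y + 1/11, y³ - 8y² + y + 22}.

Elimination: the polynomial y³ - 8y² + y + 22 lies in the elimination ideal for y, so y ∈ {2, 3 - 2*sqrt(5), 3 + 2*sqrt(5)}. For each such y, the remaining basis elements (now univariate) give the rest of the solution.
  y = 2: the earlier basis element becomes x - 1 = 0, giving x = 1 — point (1, 2).
  y = 3 - 2*sqrt(5): the earlier basis element becomes x + 6/11 + 4*sqrt(5)/11 = 0, giving x = -4*sqrt(5)/11 - 6/11 — point (-4*sqrt(5)/11 - 6/11, 3 - 2*sqrt(5)).
  y = 3 + 2*sqrt(5): the earlier basis element becomes x - 4*sqrt(5)/11 + 6/11 = 0, giving x = -6/11 + 4*sqrt(5)/11 — point (-6/11 + 4*sqrt(5)/11, 3 + 2*sqrt(5)).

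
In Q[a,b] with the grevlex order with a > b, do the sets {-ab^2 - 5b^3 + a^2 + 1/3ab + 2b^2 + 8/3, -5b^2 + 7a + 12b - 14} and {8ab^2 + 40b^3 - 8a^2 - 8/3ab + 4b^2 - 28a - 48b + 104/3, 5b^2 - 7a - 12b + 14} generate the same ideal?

Yes, the ideals are equal.

Equality of ideals is decidable: compute both reduced Gröbner bases (unique for the ordering) and check whether they agree.
Buchberger on the first generating set:
f_1 = -ab^2 - 5b^3 + a^2 + 1/3ab + 2b^2 + 8/3, LT = ab^2.
f_2 = -5b^2 + 7a + 12b - 14, LT = b^2.

S(f_1,f_2): lcm = ab^2. S = 5b^3 + 2/5a^2 + 31/15ab - 2b^2 - 14/5a - 8/3.
  leading term b^3: subtract (-b)·f_2 from 5b^3 + 2/5a^2 + 31/15ab - 2b^2 - 14/5a - 8/3 → 2/5a^2 + 136/15ab + 10b^2 - 14/5a - 14b - 8/3
  leading term a^2: no divisor's leading term divides it; move 2/5a^2 to the remainder.
  leading term ab: no divisor's leading term divides it; move 136/15ab to the remainder.
  leading term b^2: subtract (-2)·f_2 from 10b^2 - 14/5a - 14b - 8/3 → 56/5a + 10b - 92/3
  leading term a: no divisor's leading term divides it; move 56/5a to the remainder.
  leading term b: no divisor's leading term divides it; move 10b to the remainder.
  leading term 1: no divisor's leading term divides it; move -92/3 to the remainder.
  remainder 2/5a^2 + 136/15ab + 56/5a + 10b - 92/3 ≠ 0; add g_3 = 2/5a^2 + 136/15ab + 56/5a + 10b - 92/3 to the basis.

The other S-polynomials (S(f_1,g_3), S(f_2,g_3)) all reduce to 0 modulo the current basis, so we have a Gröbner basis.
Inter-reduce: drop elements whose leading term is divisible by another's, tail-reduce, and make monic.
Reduced Gröbner basis: {a^2 + 68/3ab + 28a + 25b - 230/3, b^2 - 7/5a - 12/5b + 14/5}.

Buchberger on the second generating set:
h_1 = 8ab^2 + 40b^3 - 8a^2 - 8/3ab + 4b^2 - 28a - 48b + 104/3, LT = ab^2.
h_2 = 5b^2 - 7a - 12b + 14, LT = b^2.

S(h_1,h_2): lcm = ab^2. S = 5b^3 + 2/5a^2 + 31/15ab + 1/2b^2 - 63/10a - 6b + 13/3.
  leading term b^3: subtract (b)·h_2 from 5b^3 + 2/5a^2 + 31/15ab + 1/2b^2 - 63/10a - 6b + 13/3 → 2/5a^2 + 136/15ab + 25/2b^2 - 63/10a - 20b + 13/3
  leading term a^2: no divisor's leading term divides it; move 2/5a^2 to the remainder.
  leading term ab: no divisor's leading term divides it; move 136/15ab to the remainder.
  leading term b^2: subtract (5/2)·h_2 from 25/2b^2 - 63/10a - 20b + 13/3 → 56/5a + 10b - 92/3
  leading term a: no divisor's leading term divides it; move 56/5a to the remainder.
  leading term b: no divisor's leading term divides it; move 10b to the remainder.
  leading term 1: no divisor's leading term divides it; move -92/3 to the remainder.
  remainder 2/5a^2 + 136/15ab + 56/5a + 10b - 92/3 ≠ 0; add k_3 = 2/5a^2 + 136/15ab + 56/5a + 10b - 92/3 to the basis.

The other S-polynomials (S(h_1,k_3), S(h_2,k_3)) all reduce to 0 modulo the current basis, so we have a Gröbner basis.
Inter-reduce: drop elements whose leading term is divisible by another's, tail-reduce, and make monic.
Reduced Gröbner basis: {a^2 + 68/3ab + 28a + 25b - 230/3, b^2 - 7/5a - 12/5b + 14/5}.

Same reduced basis, so the two generating sets span the same ideal.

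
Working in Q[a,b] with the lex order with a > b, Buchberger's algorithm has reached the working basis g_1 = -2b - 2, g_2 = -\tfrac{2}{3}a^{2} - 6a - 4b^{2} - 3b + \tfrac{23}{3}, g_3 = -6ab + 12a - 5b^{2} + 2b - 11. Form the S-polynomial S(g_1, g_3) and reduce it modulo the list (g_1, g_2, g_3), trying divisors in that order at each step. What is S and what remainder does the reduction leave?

S(g_1, g_3) = 3a - \tfrac{5}{6}b^{2} + \tfrac{1}{3}b - \tfrac{11}{6}; remainder on division = 3a - 3.

lcm(LM(g_1), LM(g_3)) = ab.
S = (lcm/LT(g_1))·g_1 − (lcm/LT(g_3))·g_3 = 3a - \tfrac{5}{6}b^{2} + \tfrac{1}{3}b - \tfrac{11}{6}.
Reduce S modulo (g_1, g_2, g_3) in that order:
  leading term a: no divisor's leading term divides it; move 3a to the remainder.
  leading term b^{2}: subtract (\tfrac{5}{12}b)·g_1 from -\tfrac{5}{6}b^{2} + \tfrac{1}{3}b - \tfrac{11}{6} → \tfrac{7}{6}b - \tfrac{11}{6}
  leading term b: subtract (-\tfrac{7}{12})·g_1 from \tfrac{7}{6}b - \tfrac{11}{6} → -3
  leading term 1: no divisor's leading term divides it; move -3 to the remainder.
The remainder 3a - 3 is nonzero, so it would be added as the next basis element.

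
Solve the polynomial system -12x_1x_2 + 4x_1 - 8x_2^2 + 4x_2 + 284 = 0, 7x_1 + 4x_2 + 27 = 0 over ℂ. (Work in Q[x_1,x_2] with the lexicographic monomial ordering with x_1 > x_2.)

Compute a lex Gröbner basis by Buchberger's algorithm.
f_1 = -12x_1x_2 + 4x_1 - 8x_2^2 + 4x_2 + 284, LT = x_1x_2.
f_2 = 7x_1 + 4x_2 + 27, LT = x_1.

S(f_1,f_2): lcm = x_1x_2. S = -1/3x_1 + 2/21x_2^2 - 88/21x_2 - 71/3.
  leading term x_1: subtract (-1/21)·f_2 from -1/3x_1 + 2/21x_2^2 - 88/21x_2 - 71/3 → 2/21x_2^2 - 4x_2 - 470/21
  leading term x_2^2: no divisor's leading term divides it; move 2/21x_2^2 to the remainder.
  leading term x_2: no divisor's leading term divides it; move -4x_2 to the remainder.
  leading term 1: no divisor's leading term divides it; move -470/21 to the remainder.
  remainder 2/21x_2^2 - 4x_2 - 470/21 ≠ 0; add h_3 = 2/21x_2^2 - 4x_2 - 470/21 to the basis.

The other S-polynomials (S(f_1,h_3), S(f_2,h_3)) all reduce to 0 modulo the current basis, so we have a Gröbner basis.
Inter-reduce: drop elements whose leading term is divisible by another's, tail-reduce, and make monic.
Reduced Gröbner basis: {x_1 + 4/7x_2 + 27/7, x_2^2 - 42x_2 - 235}.

A lex Gröbner basis eliminates variables successively. Here x_2^2 - 42x_2 - 235 depends only on x_2, with roots {-5, 47}; lifting each root through the earlier basis elements recovers the full solutions.
  x_2 = -5: the earlier basis element becomes x_1 + 1 = 0, giving x_1 = -1 — point (-1, -5).
  x_2 = 47: the earlier basis element becomes x_1 + 215/7 = 0, giving x_1 = -215/7 — point (-215/7, 47).

{(-1, -5), (-215/7, 47)}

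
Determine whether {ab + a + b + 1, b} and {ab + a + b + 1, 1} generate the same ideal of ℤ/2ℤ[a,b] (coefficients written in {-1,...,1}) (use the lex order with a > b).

No, the ideals differ.

Two ideals are equal iff their reduced Gröbner bases coincide (the reduced basis is unique for a fixed ordering).
Buchberger on the first generating set:
f_1 = ab + a + b + 1, LT = ab.
f_2 = b, LT = b.

S(f_1,f_2): lcm = ab. S = a + b + 1.
  leading term a: no divisor's leading term divides it; move a to the remainder.
  leading term b: subtract (1)·f_2 from b + 1 → 1
  leading term 1: no divisor's leading term divides it; move 1 to the remainder.
  remainder a + 1 ≠ 0; add g_3 = a + 1 to the basis.

The other S-polynomials (S(f_1,g_3), S(f_2,g_3)) all reduce to 0 modulo the current basis, so we have a Gröbner basis.
Inter-reduce: drop elements whose leading term is divisible by another's, tail-reduce, and make monic.
Reduced Gröbner basis: {a + 1, b}.

Buchberger on the second generating set:
h_1 = ab + a + b + 1, LT = ab.
h_2 = 1, LT = 1.

The S-polynomials (S(h_1,h_2)) all reduce to 0 modulo the current basis, so we have a Gröbner basis.
Inter-reduce: drop elements whose leading term is divisible by another's, tail-reduce, and make monic.
Reduced Gröbner basis: {1}.

These differ, so the ideals are not equal.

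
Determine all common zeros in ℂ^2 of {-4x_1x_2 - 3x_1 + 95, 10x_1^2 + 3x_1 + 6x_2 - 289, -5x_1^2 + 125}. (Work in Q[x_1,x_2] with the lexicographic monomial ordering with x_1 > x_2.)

{(5, 4)}

Compute a lex Gröbner basis by Buchberger's algorithm.
f_1 = -4x_1x_2 - 3x_1 + 95, LT = x_1x_2.
f_2 = 10x_1^2 + 3x_1 + 6x_2 - 289, LT = x_1^2.
f_3 = -5x_1^2 + 125, LT = x_1^2.

S(f_1,f_2): lcm = x_1^2x_2. S = 3/4x_1^2 - 3/10x_1x_2 - 95/4x_1 - 3/5x_2^2 + 289/10x_2.
  leading term x_1^2: subtract (3/40)·f_2 from 3/4x_1^2 - 3/10x_1x_2 - 95/4x_1 - 3/5x_2^2 + 289/10x_2 → -3/10x_1x_2 - 959/40x_1 - 3/5x_2^2 + 569/20x_2 + 867/40
  leading term x_1x_2: subtract (3/40)·f_1 from -3/10x_1x_2 - 959/40x_1 - 3/5x_2^2 + 569/20x_2 + 867/40 → -95/4x_1 - 3/5x_2^2 + 569/20x_2 + 291/20
  leading term x_1: no divisor's leading term divides it; move -95/4x_1 to the remainder.
  leading term x_2^2: no divisor's leading term divides it; move -3/5x_2^2 to the remainder.
  leading term x_2: no divisor's leading term divides it; move 569/20x_2 to the remainder.
  leading term 1: no divisor's leading term divides it; move 291/20 to the remainder.
  remainder -95/4x_1 - 3/5x_2^2 + 569/20x_2 + 291/20 ≠ 0; add h_4 = -95/4x_1 - 3/5x_2^2 + 569/20x_2 + 291/20 to the basis.

S(f_1,f_3): lcm = x_1^2x_2. S = 3/4x_1^2 - 95/4x_1 + 25x_2.
  leading term x_1^2: subtract (3/40)·f_2 from 3/4x_1^2 - 95/4x_1 + 25x_2 → -959/40x_1 + 491/20x_2 + 867/40
  leading term x_1: subtract (959/950)·h_4 from -959/40x_1 + 491/20x_2 + 867/40 → 2877/4750x_2^2 - 79221/19000x_2 + 33189/4750
  leading term x_2^2: no divisor's leading term divides it; move 2877/4750x_2^2 to the remainder.
  leading term x_2: no divisor's leading term divides it; move -79221/19000x_2 to the remainder.
  leading term 1: no divisor's leading term divides it; move 33189/4750 to the remainder.
  remainder 2877/4750x_2^2 - 79221/19000x_2 + 33189/4750 ≠ 0; add h_5 = 2877/4750x_2^2 - 79221/19000x_2 + 33189/4750 to the basis.

S(f_2,f_3): lcm = x_1^2. S = 3/10x_1 + 3/5x_2 - 39/10.
  leading term x_1: subtract (-6/475)·h_4 from 3/10x_1 + 3/5x_2 - 39/10 → -18/2375x_2^2 + 4557/4750x_2 - 8826/2375
  leading term x_2^2: subtract (-12/959)·h_5 from -18/2375x_2^2 + 4557/4750x_2 - 8826/2375 → 870/959x_2 - 3480/959
  leading term x_2: no divisor's leading term divides it; move 870/959x_2 to the remainder.
  leading term 1: no divisor's leading term divides it; move -3480/959 to the remainder.
  remainder 870/959x_2 - 3480/959 ≠ 0; add h_6 = 870/959x_2 - 3480/959 to the basis.

The other S-polynomials (S(f_1,h_4), S(f_2,h_4), S(f_3,h_4), S(f_1,h_5), S(f_2,h_5), S(f_3,h_5), S(h_4,h_5), S(f_1,h_6), S(f_2,h_6), S(f_3,h_6), S(h_4,h_6), S(h_5,h_6)) all reduce to 0 modulo the current basis, so we have a Gröbner basis.
Inter-reduce: drop elements whose leading term is divisible by another's, tail-reduce, and make monic.
Reduced Gröbner basis: {x_1 - 5, x_2 - 4}.

The lex basis is triangular: the last element involves only x_2. Solving x_2 - 4 = 0 gives x_2 ∈ {4}; substituting each value into the earlier elements determines the remaining variables.
  x_2 = 4: the earlier basis element becomes x_1 - 5 = 0, giving x_1 = 5 — point (5, 4).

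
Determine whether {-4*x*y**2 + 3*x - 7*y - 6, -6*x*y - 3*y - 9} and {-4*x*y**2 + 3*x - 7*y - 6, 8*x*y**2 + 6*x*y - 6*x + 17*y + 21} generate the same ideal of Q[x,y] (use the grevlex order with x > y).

Yes, the ideals are equal.

For a fixed monomial order, each ideal has a unique reduced Gröbner basis; comparing bases decides equality.
Buchberger on the first generating set:
f_1 = -4*x*y**2 + 3*x - 7*y - 6, LT = x*y**2.
f_2 = -6*x*y - 3*y - 9, LT = x*y.

S(f_1,f_2): lcm = x*y**2. S = -1/2*y**2 - 3/4*x + 1/4*y + 3/2.
  leading term y**2: no divisor's leading term divides it; move -1/2*y**2 to the remainder.
  leading term x: no divisor's leading term divides it; move -3/4*x to the remainder.
  leading term y: no divisor's leading term divides it; move 1/4*y to the remainder.
  leading term 1: no divisor's leading term divides it; move 3/2 to the remainder.
  remainder -1/2*y**2 - 3/4*x + 1/4*y + 3/2 ≠ 0; add g_3 = -1/2*y**2 - 3/4*x + 1/4*y + 3/2 to the basis.

S(f_1,g_3): lcm = x*y**2. S = -3/2*x**2 + 1/2*x*y + 9/4*x + 7/4*y + 3/2.
  leading term x**2: no divisor's leading term divides it; move -3/2*x**2 to the remainder.
  leading term x*y: subtract (-1/12)·f_2 from 1/2*x*y + 9/4*x + 7/4*y + 3/2 → 9/4*x + 3/2*y + 3/4
  leading term x: no divisor's leading term divides it; move 9/4*x to the remainder.
  leading term y: no divisor's leading term divides it; move 3/2*y to the remainder.
  leading term 1: no divisor's leading term divides it; move 3/4 to the remainder.
  remainder -3/2*x**2 + 9/4*x + 3/2*y + 3/4 ≠ 0; add g_4 = -3/2*x**2 + 9/4*x + 3/2*y + 3/4 to the basis.

The other S-polynomials (S(f_2,g_3), S(f_1,g_4), S(f_2,g_4), S(g_3,g_4)) all reduce to 0 modulo the current basis, so we have a Gröbner basis.
Inter-reduce: drop elements whose leading term is divisible by another's, tail-reduce, and make monic.
Reduced Gröbner basis: {x**2 - 3/2*x - y - 1/2, x*y + 1/2*y + 3/2, y**2 + 3/2*x - 1/2*y - 3}.

Buchberger on the second generating set:
h_1 = -4*x*y**2 + 3*x - 7*y - 6, LT = x*y**2.
h_2 = 8*x*y**2 + 6*x*y - 6*x + 17*y + 21, LT = x*y**2.

S(h_1,h_2): lcm = x*y**2. S = -3/4*x*y - 3/8*y - 9/8.
  leading term x*y: no divisor's leading term divides it; move -3/4*x*y to the remainder.
  leading term y: no divisor's leading term divides it; move -3/8*y to the remainder.
  leading term 1: no divisor's leading term divides it; move -9/8 to the remainder.
  remainder -3/4*x*y - 3/8*y - 9/8 ≠ 0; add k_3 = -3/4*x*y - 3/8*y - 9/8 to the basis.

S(h_1,k_3): lcm = x*y**2. S = -1/2*y**2 - 3/4*x + 1/4*y + 3/2.
  leading term y**2: no divisor's leading term divides it; move -1/2*y**2 to the remainder.
  leading term x: no divisor's leading term divides it; move -3/4*x to the remainder.
  leading term y: no divisor's leading term divides it; move 1/4*y to the remainder.
  leading term 1: no divisor's leading term divides it; move 3/2 to the remainder.
  remainder -1/2*y**2 - 3/4*x + 1/4*y + 3/2 ≠ 0; add k_4 = -1/2*y**2 - 3/4*x + 1/4*y + 3/2 to the basis.

S(h_1,k_4): lcm = x*y**2. S = -3/2*x**2 + 1/2*x*y + 9/4*x + 7/4*y + 3/2.
  leading term x**2: no divisor's leading term divides it; move -3/2*x**2 to the remainder.
  leading term x*y: subtract (-2/3)·k_3 from 1/2*x*y + 9/4*x + 7/4*y + 3/2 → 9/4*x + 3/2*y + 3/4
  leading term x: no divisor's leading term divides it; move 9/4*x to the remainder.
  leading term y: no divisor's leading term divides it; move 3/2*y to the remainder.
  leading term 1: no divisor's leading term divides it; move 3/4 to the remainder.
  remainder -3/2*x**2 + 9/4*x + 3/2*y + 3/4 ≠ 0; add k_5 = -3/2*x**2 + 9/4*x + 3/2*y + 3/4 to the basis.

The other S-polynomials (S(h_2,k_3), S(h_2,k_4), S(k_3,k_4), S(h_1,k_5), S(h_2,k_5), S(k_3,k_5), S(k_4,k_5)) all reduce to 0 modulo the current basis, so we have a Gröbner basis.
Inter-reduce: drop elements whose leading term is divisible by another's, tail-reduce, and make monic.
Reduced Gröbner basis: {x**2 - 3/2*x - y - 1/2, x*y + 1/2*y + 3/2, y**2 + 3/2*x - 1/2*y - 3}.

Same reduced basis, so the two generating sets span the same ideal.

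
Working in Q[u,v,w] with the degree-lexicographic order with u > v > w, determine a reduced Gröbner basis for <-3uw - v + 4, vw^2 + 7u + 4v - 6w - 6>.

f_1 = -3uw - v + 4, LT = uw.
f_2 = vw^2 + 7u + 4v - 6w - 6, LT = vw^2.

S(f_1,f_2): lcm = uvw^2. S = 1/3v^2w - 7u^2 - 4uv + 6uw - 4/3vw + 6u.
  leading term v^2w: no divisor's leading term divides it; move 1/3v^2w to the remainder.
  leading term u^2: no divisor's leading term divides it; move -7u^2 to the remainder.
  leading term uv: no divisor's leading term divides it; move -4uv to the remainder.
  leading term uw: subtract (-2)·f_1 from 6uw - 4/3vw + 6u → -4/3vw + 6u - 2v + 8
  leading term vw: no divisor's leading term divides it; move -4/3vw to the remainder.
  leading term u: no divisor's leading term divides it; move 6u to the remainder.
  leading term v: no divisor's leading term divides it; move -2v to the remainder.
  leading term 1: no divisor's leading term divides it; move 8 to the remainder.
  remainder 1/3v^2w - 7u^2 - 4uv - 4/3vw + 6u - 2v + 8 ≠ 0; add g_3 = 1/3v^2w - 7u^2 - 4uv - 4/3vw + 6u - 2v + 8 to the basis.

S(f_1,g_3): lcm = uv^2w. S = 21u^3 + 12u^2v + 4uvw + 1/3v^3 - 18u^2 + 6uv - 4/3v^2 - 24u.
  leading term u^3: no divisor's leading term divides it; move 21u^3 to the remainder.
  leading term u^2v: no divisor's leading term divides it; move 12u^2v to the remainder.
  leading term uvw: subtract (-4/3v)·f_1 from 4uvw + 1/3v^3 - 18u^2 + 6uv - 4/3v^2 - 24u → 1/3v^3 - 18u^2 + 6uv - 8/3v^2 - 24u + 16/3v
  leading term v^3: no divisor's leading term divides it; move 1/3v^3 to the remainder.
  leading term u^2: no divisor's leading term divides it; move -18u^2 to the remainder.
  leading term uv: no divisor's leading term divides it; move 6uv to the remainder.
  leading term v^2: no divisor's leading term divides it; move -8/3v^2 to the remainder.
  leading term u: no divisor's leading term divides it; move -24u to the remainder.
  leading term v: no divisor's leading term divides it; move 16/3v to the remainder.
  remainder 21u^3 + 12u^2v + 1/3v^3 - 18u^2 + 6uv - 8/3v^2 - 24u + 16/3v ≠ 0; add g_4 = 21u^3 + 12u^2v + 1/3v^3 - 18u^2 + 6uv - 8/3v^2 - 24u + 16/3v to the basis.

The other S-polynomials (S(f_2,g_3), S(f_1,g_4), S(f_2,g_4), S(g_3,g_4)) all reduce to 0 modulo the current basis, so we have a Gröbner basis.

G = {u^3 + 4/7u^2v + 1/63v^3 - 6/7u^2 + 2/7uv - 8/63v^2 - 8/7u + 16/63v, v^2w - 21u^2 - 12uv - 4vw + 18u - 6v + 24, vw^2 + 7u + 4v - 6w - 6, uw + 1/3v - 4/3}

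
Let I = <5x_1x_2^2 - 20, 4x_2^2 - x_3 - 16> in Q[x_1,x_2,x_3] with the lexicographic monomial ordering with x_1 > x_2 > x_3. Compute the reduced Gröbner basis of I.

f_1 = 5x_1x_2^2 - 20, LT = x_1x_2^2.
f_2 = 4x_2^2 - x_3 - 16, LT = x_2^2.

S(f_1,f_2): lcm = x_1x_2^2. S = 1/4x_1x_3 + 4x_1 - 4.
  leading term x_1x_3: no divisor's leading term divides it; move 1/4x_1x_3 to the remainder.
  leading term x_1: no divisor's leading term divides it; move 4x_1 to the remainder.
  leading term 1: no divisor's leading term divides it; move -4 to the remainder.
  remainder 1/4x_1x_3 + 4x_1 - 4 ≠ 0; add g_3 = 1/4x_1x_3 + 4x_1 - 4 to the basis.

The other S-polynomials (S(f_1,g_3), S(f_2,g_3)) all reduce to 0 modulo the current basis, so we have a Gröbner basis.
Inter-reduce: drop elements whose leading term is divisible by another's, tail-reduce, and make monic.

G = {x_1x_3 + 16x_1 - 16, x_2^2 - 1/4x_3 - 4}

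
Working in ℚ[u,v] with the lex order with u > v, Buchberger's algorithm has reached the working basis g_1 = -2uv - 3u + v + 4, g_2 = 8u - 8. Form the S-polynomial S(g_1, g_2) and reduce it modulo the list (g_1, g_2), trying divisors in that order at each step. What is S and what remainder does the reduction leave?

S(g_1, g_2) = 3/2u + ½v - 2; remainder on division = ½v - ½.

lcm(LM(g_1), LM(g_2)) = uv.
S = (lcm/LT(g_1))·g_1 − (lcm/LT(g_2))·g_2 = 3/2u + ½v - 2.
Reduce S modulo (g_1, g_2) in that order:
  leading term u: subtract (3/16)·g_2 from 3/2u + ½v - 2 → ½v - ½
  leading term v: no divisor's leading term divides it; move ½v to the remainder.
  leading term 1: no divisor's leading term divides it; move -½ to the remainder.
The remainder ½v - ½ is nonzero, so it would be added as the next basis element.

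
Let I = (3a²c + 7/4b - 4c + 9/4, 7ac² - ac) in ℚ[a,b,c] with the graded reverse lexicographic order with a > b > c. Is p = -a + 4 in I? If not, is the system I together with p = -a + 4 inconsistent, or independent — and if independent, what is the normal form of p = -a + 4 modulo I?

First compute the reduced Gröbner basis of I by Buchberger's algorithm.
f_1 = 3a²c + 7/4b - 4c + 9/4, LT = a²c.
f_2 = 7ac² - ac, LT = ac².

S(f_1,f_2): lcm = a²c². S = 1/7a²c + 7/12bc - 4/3c² + ¾c.
  leading term a²c: subtract (1/21)·f_1 from 1/7a²c + 7/12bc - 4/3c² + ¾c → 7/12bc - 4/3c² - 1/12b + 79/84c - 3/28
  leading term bc: no divisor's leading term divides it; move 7/12bc to the remainder.
  leading term c²: no divisor's leading term divides it; move -4/3c² to the remainder.
  leading term b: no divisor's leading term divides it; move -1/12b to the remainder.
  leading term c: no divisor's leading term divides it; move 79/84c to the remainder.
  leading term 1: no divisor's leading term divides it; move -3/28 to the remainder.
  remainder 7/12bc - 4/3c² - 1/12b + 79/84c - 3/28 ≠ 0; add h_3 = 7/12bc - 4/3c² - 1/12b + 79/84c - 3/28 to the basis.

S(f_1,h_3): lcm = a²bc. S = 16/7a²c² + 1/7a²b - 79/49a²c + 9/49a² + 7/12b² - 4/3bc + ¾b.
  leading term a²c²: subtract (16/21c)·f_1 from 16/7a²c² + 1/7a²b - 79/49a²c + 9/49a² + 7/12b² - 4/3bc + ¾b → 1/7a²b - 79/49a²c + 9/49a² + 7/12b² - 8/3bc + 64/21c² + ¾b - 12/7c
  leading term a²b: no divisor's leading term divides it; move 1/7a²b to the remainder.
  leading term a²c: subtract (-79/147)·f_1 from -79/49a²c + 9/49a² + 7/12b² - 8/3bc + 64/21c² + ¾b - 12/7c → 9/49a² + 7/12b² - 8/3bc + 64/21c² + 71/42b - 568/147c + 237/196
  leading term a²: no divisor's leading term divides it; move 9/49a² to the remainder.
  leading term b²: no divisor's leading term divides it; move 7/12b² to the remainder.
  leading term bc: subtract (-32/7)·h_3 from -8/3bc + 64/21c² + 71/42b - 568/147c + 237/196 → -64/21c² + 55/42b + 64/147c + 141/196
  leading term c²: no divisor's leading term divides it; move -64/21c² to the remainder.
  leading term b: no divisor's leading term divides it; move 55/42b to the remainder.
  leading term c: no divisor's leading term divides it; move 64/147c to the remainder.
  leading term 1: no divisor's leading term divides it; move 141/196 to the remainder.
  remainder 1/7a²b + 9/49a² + 7/12b² - 64/21c² + 55/42b + 64/147c + 141/196 ≠ 0; add h_4 = 1/7a²b + 9/49a² + 7/12b² - 64/21c² + 55/42b + 64/147c + 141/196 to the basis.

The other S-polynomials (S(f_2,h_3), S(f_1,h_4), S(f_2,h_4), S(h_3,h_4)) all reduce to 0 modulo the current basis, so we have a Gröbner basis.
Inter-reduce: drop elements whose leading term is divisible by another's, tail-reduce, and make monic.
Reduced Gröbner basis: {a²b + 9/7a² + 49/12b² - 64/3c² + 55/6b + 64/21c + 141/28, a²c + 7/12b - 4/3c + ¾, ac² - 1/7ac, bc - 16/7c² - 1/7b + 79/49c - 9/49}.
Label its elements g_1 = a²b + 9/7a² + 49/12b² - 64/3c² + 55/6b + 64/21c + 141/28, g_2 = a²c + 7/12b - 4/3c + ¾, g_3 = ac² - 1/7ac, g_4 = bc - 16/7c² - 1/7b + 79/49c - 9/49.

Reduce p = -a + 4 modulo G:
  leading term a: no divisor's leading term divides it; move -a to the remainder.
  leading term 1: no divisor's leading term divides it; move 4 to the remainder.
  normal form = -a + 4.
The normal form is nonzero, so p ∉ I. Since p minus its normal form lies in I, I + (p) = I + (r) where r = -a + 4; decide whether this ideal is the whole ring.
Run Buchberger on G together with r (pairs among the g_i already reduce to 0 since G is a Gröbner basis):
g_1 = a²b + 9/7a² + 49/12b² - 64/3c² + 55/6b + 64/21c + 141/28, LT = a²b.
g_2 = a²c + 7/12b - 4/3c + ¾, LT = a²c.
g_3 = ac² - 1/7ac, LT = ac².
g_4 = bc - 16/7c² - 1/7b + 79/49c - 9/49, LT = bc.
r = -a + 4, LT = a.

S(g_1,r): lcm = a²b. S = 9/7a² + 4ab + 49/12b² - 64/3c² + 55/6b + 64/21c + 141/28.
  leading term a²: subtract (-9/7a)·r from 9/7a² + 4ab + 49/12b² - 64/3c² + 55/6b + 64/21c + 141/28 → 4ab + 49/12b² - 64/3c² + 36/7a + 55/6b + 64/21c + 141/28
  leading term ab: subtract (-4b)·r from 4ab + 49/12b² - 64/3c² + 36/7a + 55/6b + 64/21c + 141/28 → 49/12b² - 64/3c² + 36/7a + 151/6b + 64/21c + 141/28
  leading term b²: no divisor's leading term divides it; move 49/12b² to the remainder.
  leading term c²: no divisor's leading term divides it; move -64/3c² to the remainder.
  leading term a: subtract (-36/7)·r from 36/7a + 151/6b + 64/21c + 141/28 → 151/6b + 64/21c + 717/28
  leading term b: no divisor's leading term divides it; move 151/6b to the remainder.
  leading term c: no divisor's leading term divides it; move 64/21c to the remainder.
  leading term 1: no divisor's leading term divides it; move 717/28 to the remainder.
  remainder 49/12b² - 64/3c² + 151/6b + 64/21c + 717/28 ≠ 0; add m_6 = 49/12b² - 64/3c² + 151/6b + 64/21c + 717/28 to the basis.

S(g_2,r): lcm = a²c. S = 4ac + 7/12b - 4/3c + ¾.
  leading term ac: subtract (-4c)·r from 4ac + 7/12b - 4/3c + ¾ → 7/12b + 44/3c + ¾
  leading term b: no divisor's leading term divides it; move 7/12b to the remainder.
  leading term c: no divisor's leading term divides it; move 44/3c to the remainder.
  leading term 1: no divisor's leading term divides it; move ¾ to the remainder.
  remainder 7/12b + 44/3c + ¾ ≠ 0; add m_7 = 7/12b + 44/3c + ¾ to the basis.

S(g_3,r): lcm = ac². S = -1/7ac + 4c².
  leading term ac: subtract (1/7c)·r from -1/7ac + 4c² → 4c² - 4/7c
  leading term c²: no divisor's leading term divides it; move 4c² to the remainder.
  leading term c: no divisor's leading term divides it; move -4/7c to the remainder.
  remainder 4c² - 4/7c ≠ 0; add m_8 = 4c² - 4/7c to the basis.

The other S-polynomials (S(g_1,g_2), S(g_1,g_3), S(g_1,g_4), S(g_2,g_3), S(g_2,g_4), S(g_3,g_4), S(g_4,r), S(g_1,m_6), S(g_2,m_6), S(g_3,m_6), S(g_4,m_6), S(r,m_6), S(g_1,m_7), S(g_2,m_7), S(g_3,m_7), S(g_4,m_7), S(r,m_7), S(m_6,m_7), S(g_1,m_8), S(g_2,m_8), S(g_3,m_8), S(g_4,m_8), S(r,m_8), S(m_6,m_8), S(m_7,m_8)) all reduce to 0 modulo the current basis, so we have a Gröbner basis.
Inter-reduce: drop elements whose leading term is divisible by another's, tail-reduce, and make monic.
Reduced Gröbner basis: {c² - 1/7c, a - 4, b + 176/7c + 9/7}.
The reduced Gröbner basis of I + (p) is {c² - 1/7c, a - 4, b + 176/7c + 9/7} ≠ {1}, a proper ideal, so the enlarged system stays consistent: p is independent of I, with normal form -a + 4.

-a + 4 is independent of I; its normal form modulo I is -a + 4.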